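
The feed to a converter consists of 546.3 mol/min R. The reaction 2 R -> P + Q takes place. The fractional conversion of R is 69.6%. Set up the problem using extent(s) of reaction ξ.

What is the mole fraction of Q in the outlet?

R reacted = 0.696 × 546.3 = 380.2 mol/min; ν_R = −2, so ξ = 380.2/2 = 190.1 mol/min.
Outlet amounts (n = n₀ + ν ξ):
  R: 546.3 − 2(190.1) = 166.1
  P: 0 + 1(190.1) = 190.1
  Q: 0 + 1(190.1) = 190.1
Total out = 546.3 mol/min; y_Q = 190.1 / 546.3 = 0.348.

0.348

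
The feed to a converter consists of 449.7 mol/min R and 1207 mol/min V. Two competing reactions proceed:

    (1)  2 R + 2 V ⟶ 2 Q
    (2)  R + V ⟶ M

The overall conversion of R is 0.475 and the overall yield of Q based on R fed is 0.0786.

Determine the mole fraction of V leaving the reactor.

0.688

Yield of Q: 2ξ₁ / 449.7 = 0.0786 → ξ₁ = 17.67 mol/min.
Conversion of R: 2ξ₁ + 1ξ₂ = 0.475 × 449.7 = 213.6 → ξ₂ = 178.3 mol/min.
Outlet amounts (n = n₀ + Σ ν·ξ):
  R: 449.7 − 2(17.67) − 1(178.3) = 236.1
  V: 1207 − 2(17.67) − 1(178.3) = 993.4
  Q: 0 + 2(17.67) = 35.35
  M: 0 + 1(178.3) = 178.3
Total out = 1443 mol/min; y_V = 993.4 / 1443 = 0.6884.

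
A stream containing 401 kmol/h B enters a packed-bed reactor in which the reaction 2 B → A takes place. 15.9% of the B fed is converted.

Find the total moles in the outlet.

369 kmol/h

B reacted = 0.159 × 401 = 63.76 kmol/h; ν_B = −2, so ξ = 63.76/2 = 31.88 kmol/h.
Outlet amounts (n = n₀ + ν ξ):
  B: 401 − 2(31.88) = 337.2
  A: 0 + 1(31.88) = 31.88
Total out = 337.2 + 31.88 = 369.1 kmol/h.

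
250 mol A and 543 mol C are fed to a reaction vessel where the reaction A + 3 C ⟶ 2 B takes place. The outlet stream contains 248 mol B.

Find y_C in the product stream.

For B: n = n₀ + 2ξ → 248 = 0 + 2ξ, giving ξ = 124 mol.
Outlet amounts (n = n₀ + ν ξ):
  A: 250 − 1(124) = 126
  C: 543 − 3(124) = 171
  B: 0 + 2(124) = 248
Total out = 545 mol; y_C = 171 / 545 = 0.3138.

0.314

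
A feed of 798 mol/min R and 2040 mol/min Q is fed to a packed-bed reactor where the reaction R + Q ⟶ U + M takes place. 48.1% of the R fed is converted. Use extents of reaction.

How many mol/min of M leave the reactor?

R reacted = 0.481 × 798 = 383.8 mol/min; ν_R = −1, so ξ = 383.8/1 = 383.8 mol/min.
Outlet amounts (n = n₀ + ν ξ):
  R: 798 − 1(383.8) = 414.2
  Q: 2040 − 1(383.8) = 1656
  U: 0 + 1(383.8) = 383.8
  M: 0 + 1(383.8) = 383.8

384 mol/min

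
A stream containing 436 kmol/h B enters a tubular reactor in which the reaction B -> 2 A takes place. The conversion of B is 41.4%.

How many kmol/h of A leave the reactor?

361 kmol/h

B reacted = 0.414 × 436 = 180.5 kmol/h; ν_B = −1, so ξ = 180.5/1 = 180.5 kmol/h.
Outlet amounts (n = n₀ + ν ξ):
  B: 436 − 1(180.5) = 255.5
  A: 0 + 2(180.5) = 361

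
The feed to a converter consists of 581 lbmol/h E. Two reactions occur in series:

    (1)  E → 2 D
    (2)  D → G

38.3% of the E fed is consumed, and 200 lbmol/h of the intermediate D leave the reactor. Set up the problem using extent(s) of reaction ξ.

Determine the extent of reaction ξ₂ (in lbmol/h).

Conversion of E: E consumed = 1ξ₁ = 0.383 × 581 → ξ₁ = 222.5 lbmol/h.
D balance: n_D = 0 + 2ξ₁ − 1ξ₂ = 200 → ξ₂ = (2·222.5 − 200)/1 = 245 lbmol/h.
Outlet amounts (n = n₀ + Σ ν·ξ):
  E: 581 − 1(222.5) = 358.5
  D: 0 + 2(222.5) − 1(245) = 200
  G: 0 + 1(245) = 245

ξ₂ = 245 lbmol/h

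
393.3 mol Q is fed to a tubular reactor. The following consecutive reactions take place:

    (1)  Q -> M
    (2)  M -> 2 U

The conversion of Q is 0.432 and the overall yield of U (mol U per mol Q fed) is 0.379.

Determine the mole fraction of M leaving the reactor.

0.204

Conversion of Q: Q consumed = 1ξ₁ = 0.432 × 393.3 → ξ₁ = 169.9 mol.
Yield of U: 2ξ₂ / 393.3 = 0.379 → ξ₂ = 74.53 mol.
Outlet amounts (n = n₀ + Σ ν·ξ):
  Q: 393.3 − 1(169.9) = 223.4
  M: 0 + 1(169.9) − 1(74.53) = 95.38
  U: 0 + 2(74.53) = 149.1
Total out = 467.8 mol; y_M = 95.38 / 467.8 = 0.2039.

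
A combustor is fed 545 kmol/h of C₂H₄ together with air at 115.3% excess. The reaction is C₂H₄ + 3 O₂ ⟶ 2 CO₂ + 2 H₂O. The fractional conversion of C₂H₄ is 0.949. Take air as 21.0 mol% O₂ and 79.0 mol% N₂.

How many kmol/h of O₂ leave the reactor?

Stoichiometric O₂ = 3 × 545 = 1635 kmol/h; O₂ fed = 1635 × 2.153 = 3520 kmol/h.
N₂ fed = 3520 × 79/21 = 13240 kmol/h.
Fuel reacted = 0.949 × 545 → ξ = 517.2 kmol/h.
Outlet (n = n₀ + ν ξ):
  C₂H₄: 545 − 1(517.2) = 27.8
  O₂: 3520 − 3(517.2) = 1969
  N₂: 13240 (inert)
  CO₂: 0 + 2(517.2) = 1034
  H₂O: 0 + 2(517.2) = 1034

1970 kmol/h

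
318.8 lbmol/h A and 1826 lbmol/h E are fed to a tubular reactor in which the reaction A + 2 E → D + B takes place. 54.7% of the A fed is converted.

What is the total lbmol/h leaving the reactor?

A reacted = 0.547 × 318.8 = 174.4 lbmol/h; ν_A = −1, so ξ = 174.4/1 = 174.4 lbmol/h.
Outlet amounts (n = n₀ + ν ξ):
  A: 318.8 − 1(174.4) = 144.4
  E: 1826 − 2(174.4) = 1477
  D: 0 + 1(174.4) = 174.4
  B: 0 + 1(174.4) = 174.4
Total out = 144.4 + 1477 + 174.4 + 174.4 = 1970 lbmol/h.

1970 lbmol/h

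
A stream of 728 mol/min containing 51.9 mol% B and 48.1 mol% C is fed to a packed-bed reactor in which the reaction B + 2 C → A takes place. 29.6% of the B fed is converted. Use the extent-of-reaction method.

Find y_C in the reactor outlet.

B reacted = 0.296 × 377.8 = 111.8 mol/min; ν_B = −1, so ξ = 111.8/1 = 111.8 mol/min.
Outlet amounts (n = n₀ + ν ξ):
  B: 377.8 − 1(111.8) = 266
  C: 350.2 − 2(111.8) = 126.5
  A: 0 + 1(111.8) = 111.8
Total out = 504.3 mol/min; y_C = 126.5 / 504.3 = 0.2508.

0.251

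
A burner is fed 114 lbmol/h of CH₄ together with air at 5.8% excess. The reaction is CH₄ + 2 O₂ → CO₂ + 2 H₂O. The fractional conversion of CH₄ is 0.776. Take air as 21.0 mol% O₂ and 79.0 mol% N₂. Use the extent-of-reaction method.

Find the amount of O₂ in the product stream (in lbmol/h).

64.3 lbmol/h

Stoichiometric O₂ = 2 × 114 = 228 lbmol/h; O₂ fed = 228 × 1.058 = 241.2 lbmol/h.
N₂ fed = 241.2 × 79/21 = 907.5 lbmol/h.
Fuel reacted = 0.776 × 114 → ξ = 88.46 lbmol/h.
Outlet (n = n₀ + ν ξ):
  CH₄: 114 − 1(88.46) = 25.54
  O₂: 241.2 − 2(88.46) = 64.3
  N₂: 907.5 (inert)
  CO₂: 0 + 1(88.46) = 88.46
  H₂O: 0 + 2(88.46) = 176.9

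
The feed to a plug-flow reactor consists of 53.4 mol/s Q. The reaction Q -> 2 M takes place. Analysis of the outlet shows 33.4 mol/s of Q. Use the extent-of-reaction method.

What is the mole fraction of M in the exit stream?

0.545

For Q: n = n₀ − 1ξ → 33.4 = 53.4 − 1ξ, giving ξ = 20 mol/s.
Outlet amounts (n = n₀ + ν ξ):
  Q: 53.4 − 1(20) = 33.4
  M: 0 + 2(20) = 40
Total out = 73.4 mol/s; y_M = 40 / 73.4 = 0.545.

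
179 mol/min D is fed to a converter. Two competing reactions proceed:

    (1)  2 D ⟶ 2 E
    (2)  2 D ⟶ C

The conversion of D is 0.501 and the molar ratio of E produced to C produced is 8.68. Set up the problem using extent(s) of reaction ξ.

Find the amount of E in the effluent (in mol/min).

72.9 mol/min

Conversion of D: D consumed = 0.501 × 179 = 89.68 mol/min = 2ξ₁ + 2ξ₂.
Selectivity: 2ξ₁ / (1ξ₂) = 8.68 → ξ₁ = 4.34 ξ₂.
Substitute: (2·4.34 + 2) ξ₂ = 89.68 → ξ₂ = 8.397 mol/min, ξ₁ = 36.44 mol/min.
Outlet amounts (n = n₀ + Σ ν·ξ):
  D: 179 − 2(36.44) − 2(8.397) = 89.32
  E: 0 + 2(36.44) = 72.89
  C: 0 + 1(8.397) = 8.397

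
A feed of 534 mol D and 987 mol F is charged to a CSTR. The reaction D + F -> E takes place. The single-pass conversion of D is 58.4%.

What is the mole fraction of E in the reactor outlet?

0.258

D reacted = 0.584 × 534 = 311.9 mol; ν_D = −1, so ξ = 311.9/1 = 311.9 mol.
Outlet amounts (n = n₀ + ν ξ):
  D: 534 − 1(311.9) = 222.1
  F: 987 − 1(311.9) = 675.1
  E: 0 + 1(311.9) = 311.9
Total out = 1209 mol; y_E = 311.9 / 1209 = 0.2579.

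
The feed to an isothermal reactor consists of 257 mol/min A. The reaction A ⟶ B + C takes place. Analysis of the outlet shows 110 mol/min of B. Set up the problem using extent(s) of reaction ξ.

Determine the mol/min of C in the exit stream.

For B: n = n₀ + 1ξ → 110 = 0 + 1ξ, giving ξ = 110 mol/min.
Outlet amounts (n = n₀ + ν ξ):
  A: 257 − 1(110) = 147
  B: 0 + 1(110) = 110
  C: 0 + 1(110) = 110

110 mol/min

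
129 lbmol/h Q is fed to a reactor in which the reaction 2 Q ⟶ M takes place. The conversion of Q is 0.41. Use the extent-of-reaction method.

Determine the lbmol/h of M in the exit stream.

Q reacted = 0.41 × 129 = 52.89 lbmol/h; ν_Q = −2, so ξ = 52.89/2 = 26.44 lbmol/h.
Outlet amounts (n = n₀ + ν ξ):
  Q: 129 − 2(26.44) = 76.11
  M: 0 + 1(26.44) = 26.44

26.4 lbmol/h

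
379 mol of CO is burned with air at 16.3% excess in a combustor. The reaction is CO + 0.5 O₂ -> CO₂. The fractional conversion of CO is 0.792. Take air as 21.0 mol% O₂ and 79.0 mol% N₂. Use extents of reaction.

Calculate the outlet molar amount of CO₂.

300 mol

Stoichiometric O₂ = 0.5 × 379 = 189.5 mol; O₂ fed = 189.5 × 1.163 = 220.4 mol.
N₂ fed = 220.4 × 79/21 = 829.1 mol.
Fuel reacted = 0.792 × 379 → ξ = 300.2 mol.
Outlet (n = n₀ + ν ξ):
  CO: 379 − 1(300.2) = 78.83
  O₂: 220.4 − 0.5(300.2) = 70.3
  N₂: 829.1 (inert)
  CO₂: 0 + 1(300.2) = 300.2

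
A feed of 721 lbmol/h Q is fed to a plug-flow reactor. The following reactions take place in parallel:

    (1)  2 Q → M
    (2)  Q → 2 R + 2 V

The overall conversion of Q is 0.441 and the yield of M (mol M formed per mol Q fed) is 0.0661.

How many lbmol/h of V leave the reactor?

445 lbmol/h

Yield of M: 1ξ₁ / 721 = 0.0661 → ξ₁ = 47.66 lbmol/h.
Conversion of Q: 2ξ₁ + 1ξ₂ = 0.441 × 721 = 318 → ξ₂ = 222.6 lbmol/h.
Outlet amounts (n = n₀ + Σ ν·ξ):
  Q: 721 − 2(47.66) − 1(222.6) = 403
  M: 0 + 1(47.66) = 47.66
  R: 0 + 2(222.6) = 445.3
  V: 0 + 2(222.6) = 445.3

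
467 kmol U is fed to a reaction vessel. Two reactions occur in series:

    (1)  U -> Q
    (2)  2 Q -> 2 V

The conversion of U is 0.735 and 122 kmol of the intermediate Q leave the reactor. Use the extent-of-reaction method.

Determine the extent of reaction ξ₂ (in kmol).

Conversion of U: U consumed = 1ξ₁ = 0.735 × 467 → ξ₁ = 343.2 kmol.
Q balance: n_Q = 0 + 1ξ₁ − 2ξ₂ = 122 → ξ₂ = (1·343.2 − 122)/2 = 110.6 kmol.
Outlet amounts (n = n₀ + Σ ν·ξ):
  U: 467 − 1(343.2) = 123.8
  Q: 0 + 1(343.2) − 2(110.6) = 122
  V: 0 + 2(110.6) = 221.2

ξ₂ = 111 kmol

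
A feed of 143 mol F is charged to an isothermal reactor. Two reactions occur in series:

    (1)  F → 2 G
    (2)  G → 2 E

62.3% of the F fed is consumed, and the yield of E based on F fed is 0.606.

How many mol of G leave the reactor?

Conversion of F: F consumed = 1ξ₁ = 0.623 × 143 → ξ₁ = 89.09 mol.
Yield of E: 2ξ₂ / 143 = 0.606 → ξ₂ = 43.33 mol.
Outlet amounts (n = n₀ + Σ ν·ξ):
  F: 143 − 1(89.09) = 53.91
  G: 0 + 2(89.09) − 1(43.33) = 134.8
  E: 0 + 2(43.33) = 86.66

135 mol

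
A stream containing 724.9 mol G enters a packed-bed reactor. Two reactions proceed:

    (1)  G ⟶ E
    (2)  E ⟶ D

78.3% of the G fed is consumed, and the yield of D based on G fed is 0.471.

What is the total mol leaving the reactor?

725 mol

Conversion of G: G consumed = 1ξ₁ = 0.783 × 724.9 → ξ₁ = 567.6 mol.
Yield of D: 1ξ₂ / 724.9 = 0.471 → ξ₂ = 341.4 mol.
Outlet amounts (n = n₀ + Σ ν·ξ):
  G: 724.9 − 1(567.6) = 157.3
  E: 0 + 1(567.6) − 1(341.4) = 226.2
  D: 0 + 1(341.4) = 341.4
Total out = 157.3 + 226.2 + 341.4 = 724.9 mol.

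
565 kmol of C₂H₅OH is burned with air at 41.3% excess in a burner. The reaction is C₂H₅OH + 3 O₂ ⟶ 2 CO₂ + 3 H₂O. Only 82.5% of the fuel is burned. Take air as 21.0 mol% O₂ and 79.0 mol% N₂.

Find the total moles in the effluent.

Stoichiometric O₂ = 3 × 565 = 1695 kmol; O₂ fed = 1695 × 1.413 = 2395 kmol.
N₂ fed = 2395 × 79/21 = 9010 kmol.
Fuel reacted = 0.825 × 565 → ξ = 466.1 kmol.
Outlet (n = n₀ + ν ξ):
  C₂H₅OH: 565 − 1(466.1) = 98.88
  O₂: 2395 − 3(466.1) = 996.7
  N₂: 9010 (inert)
  CO₂: 0 + 2(466.1) = 932.2
  H₂O: 0 + 3(466.1) = 1398
Total out = 98.88 + 996.7 + 9010 + 932.2 + 1398 = 12440 kmol.

12400 kmol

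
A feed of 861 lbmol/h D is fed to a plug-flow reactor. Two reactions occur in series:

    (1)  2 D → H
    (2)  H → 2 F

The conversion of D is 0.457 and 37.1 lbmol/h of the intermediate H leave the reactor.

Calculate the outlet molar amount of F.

Conversion of D: D consumed = 2ξ₁ = 0.457 × 861 → ξ₁ = 196.7 lbmol/h.
H balance: n_H = 0 + 1ξ₁ − 1ξ₂ = 37.1 → ξ₂ = (1·196.7 − 37.1)/1 = 159.6 lbmol/h.
Outlet amounts (n = n₀ + Σ ν·ξ):
  D: 861 − 2(196.7) = 467.5
  H: 0 + 1(196.7) − 1(159.6) = 37.1
  F: 0 + 2(159.6) = 319.3

319 lbmol/h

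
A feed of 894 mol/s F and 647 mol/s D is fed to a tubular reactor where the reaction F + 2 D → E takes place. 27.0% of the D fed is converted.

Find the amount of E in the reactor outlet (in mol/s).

87.3 mol/s

D reacted = 0.27 × 647 = 174.7 mol/s; ν_D = −2, so ξ = 174.7/2 = 87.34 mol/s.
Outlet amounts (n = n₀ + ν ξ):
  F: 894 − 1(87.34) = 806.7
  D: 647 − 2(87.34) = 472.3
  E: 0 + 1(87.34) = 87.34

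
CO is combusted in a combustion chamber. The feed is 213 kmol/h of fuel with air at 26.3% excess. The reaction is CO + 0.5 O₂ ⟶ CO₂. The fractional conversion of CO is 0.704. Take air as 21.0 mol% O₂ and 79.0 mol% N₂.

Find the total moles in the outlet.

Stoichiometric O₂ = 0.5 × 213 = 106.5 kmol/h; O₂ fed = 106.5 × 1.263 = 134.5 kmol/h.
N₂ fed = 134.5 × 79/21 = 506 kmol/h.
Fuel reacted = 0.704 × 213 → ξ = 150 kmol/h.
Outlet (n = n₀ + ν ξ):
  CO: 213 − 1(150) = 63.05
  O₂: 134.5 − 0.5(150) = 59.53
  N₂: 506 (inert)
  CO₂: 0 + 1(150) = 150
Total out = 63.05 + 59.53 + 506 + 150 = 778.5 kmol/h.

779 kmol/h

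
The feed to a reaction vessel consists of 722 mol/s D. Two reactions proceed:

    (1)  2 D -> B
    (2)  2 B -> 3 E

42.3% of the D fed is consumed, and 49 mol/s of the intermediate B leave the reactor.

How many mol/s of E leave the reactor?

156 mol/s

Conversion of D: D consumed = 2ξ₁ = 0.423 × 722 → ξ₁ = 152.7 mol/s.
B balance: n_B = 0 + 1ξ₁ − 2ξ₂ = 49 → ξ₂ = (1·152.7 − 49)/2 = 51.85 mol/s.
Outlet amounts (n = n₀ + Σ ν·ξ):
  D: 722 − 2(152.7) = 416.6
  B: 0 + 1(152.7) − 2(51.85) = 49
  E: 0 + 3(51.85) = 155.6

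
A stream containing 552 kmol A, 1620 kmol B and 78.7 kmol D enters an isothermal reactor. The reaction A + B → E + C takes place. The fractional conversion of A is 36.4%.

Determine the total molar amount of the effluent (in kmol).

A reacted = 0.364 × 552 = 200.9 kmol; ν_A = −1, so ξ = 200.9/1 = 200.9 kmol.
Outlet amounts (n = n₀ + ν ξ):
  A: 552 − 1(200.9) = 351.1
  B: 1620 − 1(200.9) = 1419
  E: 0 + 1(200.9) = 200.9
  C: 0 + 1(200.9) = 200.9
  D: 78.7 (inert)
Total out = 351.1 + 1419 + 200.9 + 200.9 + 78.7 = 2251 kmol.

2250 kmol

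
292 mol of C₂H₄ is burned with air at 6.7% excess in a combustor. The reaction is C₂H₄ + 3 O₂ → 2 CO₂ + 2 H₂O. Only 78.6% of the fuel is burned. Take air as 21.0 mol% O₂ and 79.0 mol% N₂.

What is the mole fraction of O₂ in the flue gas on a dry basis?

0.0575

Stoichiometric O₂ = 3 × 292 = 876 mol; O₂ fed = 876 × 1.067 = 934.7 mol.
N₂ fed = 934.7 × 79/21 = 3516 mol.
Fuel reacted = 0.786 × 292 → ξ = 229.5 mol.
Outlet (n = n₀ + ν ξ):
  C₂H₄: 292 − 1(229.5) = 62.49
  O₂: 934.7 − 3(229.5) = 246.2
  N₂: 3516 (inert)
  CO₂: 0 + 2(229.5) = 459
  H₂O: 0 + 2(229.5) = 459
Dry total = 4284 mol; y_O₂ (dry) = 246.2 / 4284 = 0.05746.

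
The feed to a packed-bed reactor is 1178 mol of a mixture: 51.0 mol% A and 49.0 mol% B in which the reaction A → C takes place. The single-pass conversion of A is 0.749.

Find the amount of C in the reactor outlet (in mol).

450 mol

A reacted = 0.749 × 600.8 = 450 mol; ν_A = −1, so ξ = 450/1 = 450 mol.
Outlet amounts (n = n₀ + ν ξ):
  A: 600.8 − 1(450) = 150.8
  C: 0 + 1(450) = 450
  B: 577.2 (inert)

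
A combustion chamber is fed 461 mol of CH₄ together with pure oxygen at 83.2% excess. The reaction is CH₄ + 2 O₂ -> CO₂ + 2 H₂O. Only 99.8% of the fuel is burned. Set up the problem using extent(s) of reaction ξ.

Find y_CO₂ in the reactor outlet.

0.214

Stoichiometric O₂ = 2 × 461 = 922 mol; O₂ fed = 922 × 1.832 = 1689 mol.
Fuel reacted = 0.998 × 461 → ξ = 460.1 mol.
Outlet (n = n₀ + ν ξ):
  CH₄: 461 − 1(460.1) = 0.922
  O₂: 1689 − 2(460.1) = 768.9
  CO₂: 0 + 1(460.1) = 460.1
  H₂O: 0 + 2(460.1) = 920.2
Total out = 2150 mol; y_CO₂ = 460.1 / 2150 = 0.214.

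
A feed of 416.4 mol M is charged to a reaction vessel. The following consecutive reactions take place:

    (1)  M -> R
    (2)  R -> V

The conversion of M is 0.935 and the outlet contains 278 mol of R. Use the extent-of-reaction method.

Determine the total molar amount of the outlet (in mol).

Conversion of M: M consumed = 1ξ₁ = 0.935 × 416.4 → ξ₁ = 389.3 mol.
R balance: n_R = 0 + 1ξ₁ − 1ξ₂ = 278 → ξ₂ = (1·389.3 − 278)/1 = 111.3 mol.
Outlet amounts (n = n₀ + Σ ν·ξ):
  M: 416.4 − 1(389.3) = 27.07
  R: 0 + 1(389.3) − 1(111.3) = 278
  V: 0 + 1(111.3) = 111.3
Total out = 27.07 + 278 + 111.3 = 416.4 mol.

416 mol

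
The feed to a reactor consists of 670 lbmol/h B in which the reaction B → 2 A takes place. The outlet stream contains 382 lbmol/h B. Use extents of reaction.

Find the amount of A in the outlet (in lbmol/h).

576 lbmol/h

For B: n = n₀ − 1ξ → 382 = 670 − 1ξ, giving ξ = 288 lbmol/h.
Outlet amounts (n = n₀ + ν ξ):
  B: 670 − 1(288) = 382
  A: 0 + 2(288) = 576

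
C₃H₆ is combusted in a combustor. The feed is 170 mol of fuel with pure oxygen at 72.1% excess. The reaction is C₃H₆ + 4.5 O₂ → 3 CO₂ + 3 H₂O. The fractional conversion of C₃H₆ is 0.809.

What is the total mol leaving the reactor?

Stoichiometric O₂ = 4.5 × 170 = 765 mol; O₂ fed = 765 × 1.721 = 1317 mol.
Fuel reacted = 0.809 × 170 → ξ = 137.5 mol.
Outlet (n = n₀ + ν ξ):
  C₃H₆: 170 − 1(137.5) = 32.47
  O₂: 1317 − 4.5(137.5) = 697.7
  CO₂: 0 + 3(137.5) = 412.6
  H₂O: 0 + 3(137.5) = 412.6
Total out = 32.47 + 697.7 + 412.6 + 412.6 = 1555 mol.

1560 mol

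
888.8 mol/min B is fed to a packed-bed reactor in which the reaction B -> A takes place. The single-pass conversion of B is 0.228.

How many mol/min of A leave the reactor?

B reacted = 0.228 × 888.8 = 202.6 mol/min; ν_B = −1, so ξ = 202.6/1 = 202.6 mol/min.
Outlet amounts (n = n₀ + ν ξ):
  B: 888.8 − 1(202.6) = 686.2
  A: 0 + 1(202.6) = 202.6

203 mol/min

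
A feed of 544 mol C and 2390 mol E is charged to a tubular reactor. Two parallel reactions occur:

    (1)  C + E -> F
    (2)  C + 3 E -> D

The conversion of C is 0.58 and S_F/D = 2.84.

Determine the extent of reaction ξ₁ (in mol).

ξ₁ = 233 mol

Conversion of C: C consumed = 0.58 × 544 = 315.5 mol = 1ξ₁ + 1ξ₂.
Selectivity: 1ξ₁ / (1ξ₂) = 2.84 → ξ₁ = 2.84 ξ₂.
Substitute: (1·2.84 + 1) ξ₂ = 315.5 → ξ₂ = 82.17 mol, ξ₁ = 233.4 mol.
Outlet amounts (n = n₀ + Σ ν·ξ):
  C: 544 − 1(233.4) − 1(82.17) = 228.5
  E: 2390 − 1(233.4) − 3(82.17) = 1910
  F: 0 + 1(233.4) = 233.4
  D: 0 + 1(82.17) = 82.17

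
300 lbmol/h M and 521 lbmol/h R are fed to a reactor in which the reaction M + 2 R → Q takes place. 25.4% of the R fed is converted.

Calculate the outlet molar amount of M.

R reacted = 0.254 × 521 = 132.3 lbmol/h; ν_R = −2, so ξ = 132.3/2 = 66.17 lbmol/h.
Outlet amounts (n = n₀ + ν ξ):
  M: 300 − 1(66.17) = 233.8
  R: 521 − 2(66.17) = 388.7
  Q: 0 + 1(66.17) = 66.17

234 lbmol/h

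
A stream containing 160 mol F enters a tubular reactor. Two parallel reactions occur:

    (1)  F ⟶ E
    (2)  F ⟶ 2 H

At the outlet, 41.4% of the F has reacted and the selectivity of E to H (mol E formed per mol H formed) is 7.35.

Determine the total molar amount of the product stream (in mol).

164 mol

Conversion of F: F consumed = 0.414 × 160 = 66.24 mol = 1ξ₁ + 1ξ₂.
Selectivity: 1ξ₁ / (2ξ₂) = 7.35 → ξ₁ = 14.7 ξ₂.
Substitute: (1·14.7 + 1) ξ₂ = 66.24 → ξ₂ = 4.219 mol, ξ₁ = 62.02 mol.
Outlet amounts (n = n₀ + Σ ν·ξ):
  F: 160 − 1(62.02) − 1(4.219) = 93.76
  E: 0 + 1(62.02) = 62.02
  H: 0 + 2(4.219) = 8.438
Total out = 93.76 + 62.02 + 8.438 = 164.2 mol.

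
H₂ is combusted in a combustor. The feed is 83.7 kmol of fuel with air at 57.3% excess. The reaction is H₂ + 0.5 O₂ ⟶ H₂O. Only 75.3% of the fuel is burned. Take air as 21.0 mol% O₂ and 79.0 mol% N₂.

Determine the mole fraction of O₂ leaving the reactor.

0.0938

Stoichiometric O₂ = 0.5 × 83.7 = 41.85 kmol; O₂ fed = 41.85 × 1.573 = 65.83 kmol.
N₂ fed = 65.83 × 79/21 = 247.6 kmol.
Fuel reacted = 0.753 × 83.7 → ξ = 63.03 kmol.
Outlet (n = n₀ + ν ξ):
  H₂: 83.7 − 1(63.03) = 20.67
  O₂: 65.83 − 0.5(63.03) = 34.32
  N₂: 247.6 (inert)
  H₂O: 0 + 1(63.03) = 63.03
Total out = 365.7 kmol; y_O₂ = 34.32 / 365.7 = 0.09385.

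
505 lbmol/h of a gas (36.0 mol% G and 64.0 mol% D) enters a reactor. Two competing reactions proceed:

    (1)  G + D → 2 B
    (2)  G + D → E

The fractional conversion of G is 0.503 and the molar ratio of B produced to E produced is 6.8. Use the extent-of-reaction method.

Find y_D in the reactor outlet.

Conversion of G: G consumed = 0.503 × 181.8 = 91.45 lbmol/h = 1ξ₁ + 1ξ₂.
Selectivity: 2ξ₁ / (1ξ₂) = 6.8 → ξ₁ = 3.4 ξ₂.
Substitute: (1·3.4 + 1) ξ₂ = 91.45 → ξ₂ = 20.78 lbmol/h, ξ₁ = 70.66 lbmol/h.
Outlet amounts (n = n₀ + Σ ν·ξ):
  G: 181.8 − 1(70.66) − 1(20.78) = 90.35
  D: 323.2 − 1(70.66) − 1(20.78) = 231.8
  B: 0 + 2(70.66) = 141.3
  E: 0 + 1(20.78) = 20.78
Total out = 484.2 lbmol/h; y_D = 231.8 / 484.2 = 0.4786.

0.479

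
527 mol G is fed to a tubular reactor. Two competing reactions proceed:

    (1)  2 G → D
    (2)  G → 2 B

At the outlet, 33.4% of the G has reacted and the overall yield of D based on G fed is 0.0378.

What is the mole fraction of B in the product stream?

Yield of D: 1ξ₁ / 527 = 0.0378 → ξ₁ = 19.92 mol.
Conversion of G: 2ξ₁ + 1ξ₂ = 0.334 × 527 = 176 → ξ₂ = 136.2 mol.
Outlet amounts (n = n₀ + Σ ν·ξ):
  G: 527 − 2(19.92) − 1(136.2) = 351
  D: 0 + 1(19.92) = 19.92
  B: 0 + 2(136.2) = 272.4
Total out = 643.3 mol; y_B = 272.4 / 643.3 = 0.4234.

0.423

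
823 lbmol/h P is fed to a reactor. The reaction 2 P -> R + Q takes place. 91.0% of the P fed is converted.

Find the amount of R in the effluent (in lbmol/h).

374 lbmol/h

P reacted = 0.91 × 823 = 748.9 lbmol/h; ν_P = −2, so ξ = 748.9/2 = 374.5 lbmol/h.
Outlet amounts (n = n₀ + ν ξ):
  P: 823 − 2(374.5) = 74.07
  R: 0 + 1(374.5) = 374.5
  Q: 0 + 1(374.5) = 374.5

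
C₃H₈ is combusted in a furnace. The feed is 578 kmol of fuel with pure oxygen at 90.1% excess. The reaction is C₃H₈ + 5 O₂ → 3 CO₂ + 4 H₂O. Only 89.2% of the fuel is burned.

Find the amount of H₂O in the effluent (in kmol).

2060 kmol

Stoichiometric O₂ = 5 × 578 = 2890 kmol; O₂ fed = 2890 × 1.901 = 5494 kmol.
Fuel reacted = 0.892 × 578 → ξ = 515.6 kmol.
Outlet (n = n₀ + ν ξ):
  C₃H₈: 578 − 1(515.6) = 62.42
  O₂: 5494 − 5(515.6) = 2916
  CO₂: 0 + 3(515.6) = 1547
  H₂O: 0 + 4(515.6) = 2062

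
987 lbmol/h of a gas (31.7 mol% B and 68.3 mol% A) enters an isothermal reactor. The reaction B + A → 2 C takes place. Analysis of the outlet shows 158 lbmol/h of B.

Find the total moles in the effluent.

987 lbmol/h

For B: n = n₀ − 1ξ → 158 = 312.9 − 1ξ, giving ξ = 154.9 lbmol/h.
Outlet amounts (n = n₀ + ν ξ):
  B: 312.9 − 1(154.9) = 158
  A: 674.1 − 1(154.9) = 519.2
  C: 0 + 2(154.9) = 309.8
Total out = 158 + 519.2 + 309.8 = 987 lbmol/h.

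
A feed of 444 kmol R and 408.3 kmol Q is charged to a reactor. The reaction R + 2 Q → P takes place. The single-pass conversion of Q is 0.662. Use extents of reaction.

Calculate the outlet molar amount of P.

Q reacted = 0.662 × 408.3 = 270.3 kmol; ν_Q = −2, so ξ = 270.3/2 = 135.1 kmol.
Outlet amounts (n = n₀ + ν ξ):
  R: 444 − 1(135.1) = 308.9
  Q: 408.3 − 2(135.1) = 138
  P: 0 + 1(135.1) = 135.1

135 kmol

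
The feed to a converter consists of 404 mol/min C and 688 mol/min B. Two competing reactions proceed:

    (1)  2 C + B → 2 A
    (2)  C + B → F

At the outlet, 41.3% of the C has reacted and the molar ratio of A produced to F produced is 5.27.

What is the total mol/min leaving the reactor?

Conversion of C: C consumed = 0.413 × 404 = 166.9 mol/min = 2ξ₁ + 1ξ₂.
Selectivity: 2ξ₁ / (1ξ₂) = 5.27 → ξ₁ = 2.635 ξ₂.
Substitute: (2·2.635 + 1) ξ₂ = 166.9 → ξ₂ = 26.61 mol/min, ξ₁ = 70.12 mol/min.
Outlet amounts (n = n₀ + Σ ν·ξ):
  C: 404 − 2(70.12) − 1(26.61) = 237.1
  B: 688 − 1(70.12) − 1(26.61) = 591.3
  A: 0 + 2(70.12) = 140.2
  F: 0 + 1(26.61) = 26.61
Total out = 237.1 + 591.3 + 140.2 + 26.61 = 995.3 mol/min.

995 mol/min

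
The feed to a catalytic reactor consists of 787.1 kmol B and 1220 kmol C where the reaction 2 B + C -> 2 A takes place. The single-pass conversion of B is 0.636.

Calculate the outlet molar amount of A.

501 kmol

B reacted = 0.636 × 787.1 = 500.6 kmol; ν_B = −2, so ξ = 500.6/2 = 250.3 kmol.
Outlet amounts (n = n₀ + ν ξ):
  B: 787.1 − 2(250.3) = 286.5
  C: 1220 − 1(250.3) = 969.7
  A: 0 + 2(250.3) = 500.6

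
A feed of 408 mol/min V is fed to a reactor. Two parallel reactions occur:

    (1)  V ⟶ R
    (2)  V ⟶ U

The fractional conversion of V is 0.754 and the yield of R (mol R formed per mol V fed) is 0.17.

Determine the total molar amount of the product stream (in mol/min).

408 mol/min

Yield of R: 1ξ₁ / 408 = 0.17 → ξ₁ = 69.36 mol/min.
Conversion of V: 1ξ₁ + 1ξ₂ = 0.754 × 408 = 307.6 → ξ₂ = 238.3 mol/min.
Outlet amounts (n = n₀ + Σ ν·ξ):
  V: 408 − 1(69.36) − 1(238.3) = 100.4
  R: 0 + 1(69.36) = 69.36
  U: 0 + 1(238.3) = 238.3
Total out = 100.4 + 69.36 + 238.3 = 408 mol/min.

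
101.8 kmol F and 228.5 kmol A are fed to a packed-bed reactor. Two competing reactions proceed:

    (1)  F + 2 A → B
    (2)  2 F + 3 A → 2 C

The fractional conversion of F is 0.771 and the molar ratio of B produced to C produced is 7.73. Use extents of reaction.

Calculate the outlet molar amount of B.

Conversion of F: F consumed = 0.771 × 101.8 = 78.49 kmol = 1ξ₁ + 2ξ₂.
Selectivity: 1ξ₁ / (2ξ₂) = 7.73 → ξ₁ = 15.46 ξ₂.
Substitute: (1·15.46 + 2) ξ₂ = 78.49 → ξ₂ = 4.495 kmol, ξ₁ = 69.5 kmol.
Outlet amounts (n = n₀ + Σ ν·ξ):
  F: 101.8 − 1(69.5) − 2(4.495) = 23.31
  A: 228.5 − 2(69.5) − 3(4.495) = 76.02
  B: 0 + 1(69.5) = 69.5
  C: 0 + 2(4.495) = 8.991

69.5 kmol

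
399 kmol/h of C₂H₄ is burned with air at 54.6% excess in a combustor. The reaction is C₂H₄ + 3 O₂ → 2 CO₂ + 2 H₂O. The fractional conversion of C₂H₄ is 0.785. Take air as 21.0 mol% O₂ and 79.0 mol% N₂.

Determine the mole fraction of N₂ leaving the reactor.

0.756

Stoichiometric O₂ = 3 × 399 = 1197 kmol/h; O₂ fed = 1197 × 1.546 = 1851 kmol/h.
N₂ fed = 1851 × 79/21 = 6962 kmol/h.
Fuel reacted = 0.785 × 399 → ξ = 313.2 kmol/h.
Outlet (n = n₀ + ν ξ):
  C₂H₄: 399 − 1(313.2) = 85.78
  O₂: 1851 − 3(313.2) = 910.9
  N₂: 6962 (inert)
  CO₂: 0 + 2(313.2) = 626.4
  H₂O: 0 + 2(313.2) = 626.4
Total out = 9211 kmol/h; y_N₂ = 6962 / 9211 = 0.7558.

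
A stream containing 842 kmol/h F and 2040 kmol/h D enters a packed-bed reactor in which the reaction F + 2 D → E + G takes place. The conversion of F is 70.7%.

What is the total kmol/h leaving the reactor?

F reacted = 0.707 × 842 = 595.3 kmol/h; ν_F = −1, so ξ = 595.3/1 = 595.3 kmol/h.
Outlet amounts (n = n₀ + ν ξ):
  F: 842 − 1(595.3) = 246.7
  D: 2040 − 2(595.3) = 849.4
  E: 0 + 1(595.3) = 595.3
  G: 0 + 1(595.3) = 595.3
Total out = 246.7 + 849.4 + 595.3 + 595.3 = 2287 kmol/h.

2290 kmol/h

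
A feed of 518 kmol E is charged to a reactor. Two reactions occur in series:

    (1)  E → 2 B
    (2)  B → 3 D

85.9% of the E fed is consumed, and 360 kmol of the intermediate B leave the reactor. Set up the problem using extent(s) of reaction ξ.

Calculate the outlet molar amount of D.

1590 kmol

Conversion of E: E consumed = 1ξ₁ = 0.859 × 518 → ξ₁ = 445 kmol.
B balance: n_B = 0 + 2ξ₁ − 1ξ₂ = 360 → ξ₂ = (2·445 − 360)/1 = 529.9 kmol.
Outlet amounts (n = n₀ + Σ ν·ξ):
  E: 518 − 1(445) = 73.04
  B: 0 + 2(445) − 1(529.9) = 360
  D: 0 + 3(529.9) = 1590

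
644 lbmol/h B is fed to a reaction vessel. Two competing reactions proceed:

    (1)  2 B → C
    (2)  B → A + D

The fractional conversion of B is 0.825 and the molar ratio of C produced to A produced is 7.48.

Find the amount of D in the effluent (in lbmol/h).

33.3 lbmol/h

Conversion of B: B consumed = 0.825 × 644 = 531.3 lbmol/h = 2ξ₁ + 1ξ₂.
Selectivity: 1ξ₁ / (1ξ₂) = 7.48 → ξ₁ = 7.48 ξ₂.
Substitute: (2·7.48 + 1) ξ₂ = 531.3 → ξ₂ = 33.29 lbmol/h, ξ₁ = 249 lbmol/h.
Outlet amounts (n = n₀ + Σ ν·ξ):
  B: 644 − 2(249) − 1(33.29) = 112.7
  C: 0 + 1(249) = 249
  A: 0 + 1(33.29) = 33.29
  D: 0 + 1(33.29) = 33.29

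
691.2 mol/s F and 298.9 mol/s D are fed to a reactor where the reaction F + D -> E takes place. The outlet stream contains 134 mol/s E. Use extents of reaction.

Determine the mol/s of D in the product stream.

For E: n = n₀ + 1ξ → 134 = 0 + 1ξ, giving ξ = 134 mol/s.
Outlet amounts (n = n₀ + ν ξ):
  F: 691.2 − 1(134) = 557.2
  D: 298.9 − 1(134) = 164.9
  E: 0 + 1(134) = 134

165 mol/s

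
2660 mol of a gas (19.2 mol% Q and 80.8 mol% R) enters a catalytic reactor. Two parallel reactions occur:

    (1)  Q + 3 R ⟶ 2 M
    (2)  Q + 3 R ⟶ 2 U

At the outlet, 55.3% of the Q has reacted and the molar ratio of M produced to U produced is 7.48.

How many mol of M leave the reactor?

Conversion of Q: Q consumed = 0.553 × 510.7 = 282.4 mol = 1ξ₁ + 1ξ₂.
Selectivity: 2ξ₁ / (2ξ₂) = 7.48 → ξ₁ = 7.48 ξ₂.
Substitute: (1·7.48 + 1) ξ₂ = 282.4 → ξ₂ = 33.31 mol, ξ₁ = 249.1 mol.
Outlet amounts (n = n₀ + Σ ν·ξ):
  Q: 510.7 − 1(249.1) − 1(33.31) = 228.3
  R: 2149 − 3(249.1) − 3(33.31) = 1302
  M: 0 + 2(249.1) = 498.2
  U: 0 + 2(33.31) = 66.61

498 mol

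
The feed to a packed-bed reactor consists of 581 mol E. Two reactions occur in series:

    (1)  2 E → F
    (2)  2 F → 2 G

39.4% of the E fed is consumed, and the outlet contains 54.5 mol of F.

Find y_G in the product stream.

Conversion of E: E consumed = 2ξ₁ = 0.394 × 581 → ξ₁ = 114.5 mol.
F balance: n_F = 0 + 1ξ₁ − 2ξ₂ = 54.5 → ξ₂ = (1·114.5 − 54.5)/2 = 29.98 mol.
Outlet amounts (n = n₀ + Σ ν·ξ):
  E: 581 − 2(114.5) = 352.1
  F: 0 + 1(114.5) − 2(29.98) = 54.5
  G: 0 + 2(29.98) = 59.96
Total out = 466.5 mol; y_G = 59.96 / 466.5 = 0.1285.

0.129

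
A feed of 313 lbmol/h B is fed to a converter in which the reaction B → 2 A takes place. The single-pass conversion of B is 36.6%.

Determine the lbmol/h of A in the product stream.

B reacted = 0.366 × 313 = 114.6 lbmol/h; ν_B = −1, so ξ = 114.6/1 = 114.6 lbmol/h.
Outlet amounts (n = n₀ + ν ξ):
  B: 313 − 1(114.6) = 198.4
  A: 0 + 2(114.6) = 229.1

229 lbmol/h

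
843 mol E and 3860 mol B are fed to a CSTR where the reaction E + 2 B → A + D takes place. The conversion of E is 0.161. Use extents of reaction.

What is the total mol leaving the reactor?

4570 mol

E reacted = 0.161 × 843 = 135.7 mol; ν_E = −1, so ξ = 135.7/1 = 135.7 mol.
Outlet amounts (n = n₀ + ν ξ):
  E: 843 − 1(135.7) = 707.3
  B: 3860 − 2(135.7) = 3589
  A: 0 + 1(135.7) = 135.7
  D: 0 + 1(135.7) = 135.7
Total out = 707.3 + 3589 + 135.7 + 135.7 = 4567 mol.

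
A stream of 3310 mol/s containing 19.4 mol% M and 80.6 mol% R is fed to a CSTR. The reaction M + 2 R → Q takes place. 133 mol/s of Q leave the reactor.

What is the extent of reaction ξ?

For Q: n = n₀ + 1ξ → 133 = 0 + 1ξ, giving ξ = 133 mol/s.
Outlet amounts (n = n₀ + ν ξ):
  M: 642.1 − 1(133) = 509.1
  R: 2668 − 2(133) = 2402
  Q: 0 + 1(133) = 133

ξ = 133 mol/s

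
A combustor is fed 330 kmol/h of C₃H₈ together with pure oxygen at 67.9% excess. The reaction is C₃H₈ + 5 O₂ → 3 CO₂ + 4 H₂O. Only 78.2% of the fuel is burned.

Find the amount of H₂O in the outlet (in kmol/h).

Stoichiometric O₂ = 5 × 330 = 1650 kmol/h; O₂ fed = 1650 × 1.679 = 2770 kmol/h.
Fuel reacted = 0.782 × 330 → ξ = 258.1 kmol/h.
Outlet (n = n₀ + ν ξ):
  C₃H₈: 330 − 1(258.1) = 71.94
  O₂: 2770 − 5(258.1) = 1480
  CO₂: 0 + 3(258.1) = 774.2
  H₂O: 0 + 4(258.1) = 1032

1030 kmol/h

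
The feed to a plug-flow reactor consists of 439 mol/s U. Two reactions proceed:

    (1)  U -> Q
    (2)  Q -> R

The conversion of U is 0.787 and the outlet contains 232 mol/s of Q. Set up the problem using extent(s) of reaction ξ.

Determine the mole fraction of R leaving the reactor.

0.259

Conversion of U: U consumed = 1ξ₁ = 0.787 × 439 → ξ₁ = 345.5 mol/s.
Q balance: n_Q = 0 + 1ξ₁ − 1ξ₂ = 232 → ξ₂ = (1·345.5 − 232)/1 = 113.5 mol/s.
Outlet amounts (n = n₀ + Σ ν·ξ):
  U: 439 − 1(345.5) = 93.51
  Q: 0 + 1(345.5) − 1(113.5) = 232
  R: 0 + 1(113.5) = 113.5
Total out = 439 mol/s; y_R = 113.5 / 439 = 0.2585.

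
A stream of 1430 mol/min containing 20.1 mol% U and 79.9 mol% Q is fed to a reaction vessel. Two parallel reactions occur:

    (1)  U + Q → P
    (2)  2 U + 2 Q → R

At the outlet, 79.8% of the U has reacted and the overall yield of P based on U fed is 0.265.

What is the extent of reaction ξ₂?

ξ₂ = 76.6 mol/min

Yield of P: 1ξ₁ / 287.4 = 0.265 → ξ₁ = 76.17 mol/min.
Conversion of U: 1ξ₁ + 2ξ₂ = 0.798 × 287.4 = 229.4 → ξ₂ = 76.6 mol/min.
Outlet amounts (n = n₀ + Σ ν·ξ):
  U: 287.4 − 1(76.17) − 2(76.6) = 58.06
  Q: 1143 − 1(76.17) − 2(76.6) = 913.2
  P: 0 + 1(76.17) = 76.17
  R: 0 + 1(76.6) = 76.6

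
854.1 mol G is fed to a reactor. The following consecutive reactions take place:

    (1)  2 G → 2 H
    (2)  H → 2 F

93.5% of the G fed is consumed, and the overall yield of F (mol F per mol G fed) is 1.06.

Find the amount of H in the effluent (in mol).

Conversion of G: G consumed = 2ξ₁ = 0.935 × 854.1 → ξ₁ = 399.3 mol.
Yield of F: 2ξ₂ / 854.1 = 1.06 → ξ₂ = 452.7 mol.
Outlet amounts (n = n₀ + Σ ν·ξ):
  G: 854.1 − 2(399.3) = 55.52
  H: 0 + 2(399.3) − 1(452.7) = 345.9
  F: 0 + 2(452.7) = 905.3

346 mol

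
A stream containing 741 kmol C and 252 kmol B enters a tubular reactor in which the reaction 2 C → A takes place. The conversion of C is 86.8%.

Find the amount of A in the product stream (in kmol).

C reacted = 0.868 × 741 = 643.2 kmol; ν_C = −2, so ξ = 643.2/2 = 321.6 kmol.
Outlet amounts (n = n₀ + ν ξ):
  C: 741 − 2(321.6) = 97.81
  A: 0 + 1(321.6) = 321.6
  B: 252 (inert)

322 kmol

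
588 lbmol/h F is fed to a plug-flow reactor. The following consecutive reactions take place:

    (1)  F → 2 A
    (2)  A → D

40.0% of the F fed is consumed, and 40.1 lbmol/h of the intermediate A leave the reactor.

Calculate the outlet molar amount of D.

Conversion of F: F consumed = 1ξ₁ = 0.4 × 588 → ξ₁ = 235.2 lbmol/h.
A balance: n_A = 0 + 2ξ₁ − 1ξ₂ = 40.1 → ξ₂ = (2·235.2 − 40.1)/1 = 430.3 lbmol/h.
Outlet amounts (n = n₀ + Σ ν·ξ):
  F: 588 − 1(235.2) = 352.8
  A: 0 + 2(235.2) − 1(430.3) = 40.1
  D: 0 + 1(430.3) = 430.3

430 lbmol/h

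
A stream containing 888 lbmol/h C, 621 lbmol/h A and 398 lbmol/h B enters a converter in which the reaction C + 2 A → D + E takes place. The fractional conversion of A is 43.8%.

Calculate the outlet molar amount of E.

136 lbmol/h

A reacted = 0.438 × 621 = 272 lbmol/h; ν_A = −2, so ξ = 272/2 = 136 lbmol/h.
Outlet amounts (n = n₀ + ν ξ):
  C: 888 − 1(136) = 752
  A: 621 − 2(136) = 349
  D: 0 + 1(136) = 136
  E: 0 + 1(136) = 136
  B: 398 (inert)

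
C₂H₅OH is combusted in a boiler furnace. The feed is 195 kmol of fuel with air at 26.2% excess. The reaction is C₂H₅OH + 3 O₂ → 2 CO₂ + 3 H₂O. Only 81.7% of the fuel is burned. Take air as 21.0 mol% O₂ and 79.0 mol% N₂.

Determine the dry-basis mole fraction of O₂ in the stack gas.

0.0767

Stoichiometric O₂ = 3 × 195 = 585 kmol; O₂ fed = 585 × 1.262 = 738.3 kmol.
N₂ fed = 738.3 × 79/21 = 2777 kmol.
Fuel reacted = 0.817 × 195 → ξ = 159.3 kmol.
Outlet (n = n₀ + ν ξ):
  C₂H₅OH: 195 − 1(159.3) = 35.69
  O₂: 738.3 − 3(159.3) = 260.3
  N₂: 2777 (inert)
  CO₂: 0 + 2(159.3) = 318.6
  H₂O: 0 + 3(159.3) = 477.9
Dry total = 3392 kmol; y_O₂ (dry) = 260.3 / 3392 = 0.07675.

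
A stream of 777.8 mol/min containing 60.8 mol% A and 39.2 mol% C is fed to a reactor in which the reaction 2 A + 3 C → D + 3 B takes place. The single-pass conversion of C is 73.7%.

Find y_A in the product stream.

0.46

C reacted = 0.737 × 304.9 = 224.7 mol/min; ν_C = −3, so ξ = 224.7/3 = 74.9 mol/min.
Outlet amounts (n = n₀ + ν ξ):
  A: 472.9 − 2(74.9) = 323.1
  C: 304.9 − 3(74.9) = 80.19
  D: 0 + 1(74.9) = 74.9
  B: 0 + 3(74.9) = 224.7
Total out = 702.9 mol/min; y_A = 323.1 / 702.9 = 0.4597.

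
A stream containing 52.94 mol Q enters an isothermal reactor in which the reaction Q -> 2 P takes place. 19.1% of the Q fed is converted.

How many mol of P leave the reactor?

Q reacted = 0.191 × 52.94 = 10.11 mol; ν_Q = −1, so ξ = 10.11/1 = 10.11 mol.
Outlet amounts (n = n₀ + ν ξ):
  Q: 52.94 − 1(10.11) = 42.83
  P: 0 + 2(10.11) = 20.22

20.2 mol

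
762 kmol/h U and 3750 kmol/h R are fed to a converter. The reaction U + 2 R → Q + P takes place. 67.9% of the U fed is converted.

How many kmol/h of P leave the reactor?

U reacted = 0.679 × 762 = 517.4 kmol/h; ν_U = −1, so ξ = 517.4/1 = 517.4 kmol/h.
Outlet amounts (n = n₀ + ν ξ):
  U: 762 − 1(517.4) = 244.6
  R: 3750 − 2(517.4) = 2715
  Q: 0 + 1(517.4) = 517.4
  P: 0 + 1(517.4) = 517.4

517 kmol/h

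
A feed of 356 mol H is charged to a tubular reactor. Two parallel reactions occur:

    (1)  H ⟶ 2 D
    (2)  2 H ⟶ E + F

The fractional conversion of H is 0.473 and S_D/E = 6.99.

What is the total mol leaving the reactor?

Conversion of H: H consumed = 0.473 × 356 = 168.4 mol = 1ξ₁ + 2ξ₂.
Selectivity: 2ξ₁ / (1ξ₂) = 6.99 → ξ₁ = 3.495 ξ₂.
Substitute: (1·3.495 + 2) ξ₂ = 168.4 → ξ₂ = 30.64 mol, ξ₁ = 107.1 mol.
Outlet amounts (n = n₀ + Σ ν·ξ):
  H: 356 − 1(107.1) − 2(30.64) = 187.6
  D: 0 + 2(107.1) = 214.2
  E: 0 + 1(30.64) = 30.64
  F: 0 + 1(30.64) = 30.64
Total out = 187.6 + 214.2 + 30.64 + 30.64 = 463.1 mol.

463 mol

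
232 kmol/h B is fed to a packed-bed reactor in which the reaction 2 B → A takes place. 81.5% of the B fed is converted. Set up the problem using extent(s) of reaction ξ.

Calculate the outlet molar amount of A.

94.5 kmol/h

B reacted = 0.815 × 232 = 189.1 kmol/h; ν_B = −2, so ξ = 189.1/2 = 94.54 kmol/h.
Outlet amounts (n = n₀ + ν ξ):
  B: 232 − 2(94.54) = 42.92
  A: 0 + 1(94.54) = 94.54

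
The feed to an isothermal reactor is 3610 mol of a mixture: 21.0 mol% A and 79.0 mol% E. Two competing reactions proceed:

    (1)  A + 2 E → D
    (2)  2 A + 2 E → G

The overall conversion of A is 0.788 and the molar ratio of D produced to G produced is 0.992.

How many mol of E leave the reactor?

2060 mol

Conversion of A: A consumed = 0.788 × 758.1 = 597.4 mol = 1ξ₁ + 2ξ₂.
Selectivity: 1ξ₁ / (1ξ₂) = 0.992 → ξ₁ = 0.992 ξ₂.
Substitute: (1·0.992 + 2) ξ₂ = 597.4 → ξ₂ = 199.7 mol, ξ₁ = 198.1 mol.
Outlet amounts (n = n₀ + Σ ν·ξ):
  A: 758.1 − 1(198.1) − 2(199.7) = 160.7
  E: 2852 − 2(198.1) − 2(199.7) = 2056
  D: 0 + 1(198.1) = 198.1
  G: 0 + 1(199.7) = 199.7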